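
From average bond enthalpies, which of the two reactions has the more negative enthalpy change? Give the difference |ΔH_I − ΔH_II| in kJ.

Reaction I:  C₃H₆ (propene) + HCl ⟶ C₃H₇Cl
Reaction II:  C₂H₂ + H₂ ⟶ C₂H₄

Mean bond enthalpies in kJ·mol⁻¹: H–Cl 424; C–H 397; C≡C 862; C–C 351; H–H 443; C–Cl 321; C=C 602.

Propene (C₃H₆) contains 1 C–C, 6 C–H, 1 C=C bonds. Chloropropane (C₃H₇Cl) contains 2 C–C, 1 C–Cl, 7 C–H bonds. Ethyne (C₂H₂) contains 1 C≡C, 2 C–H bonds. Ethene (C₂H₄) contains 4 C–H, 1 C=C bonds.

Reaction II, by 48 kJ

Reaction I:
  Bonds broken (reactants):
    C–C: 1 × 351 = 351
    C–H: 6 × 397 = 2382
    C=C: 1 × 602 = 602
    H–Cl: 1 × 424 = 424
    Σ(broken) = 3759 kJ
  Bonds formed (products):
    C–C: 2 × 351 = 702
    C–Cl: 1 × 321 = 321
    C–H: 7 × 397 = 2779
    Σ(formed) = 3802 kJ
  ΔH_I = 3759 − 3802 = −43 kJ
Reaction II:
  Bonds broken (reactants):
    C≡C: 1 × 862 = 862
    C–H: 2 × 397 = 794
    H–H: 1 × 443 = 443
    Σ(broken) = 2099 kJ
  Bonds formed (products):
    C–H: 4 × 397 = 1588
    C=C: 1 × 602 = 602
    Σ(formed) = 2190 kJ
  ΔH_II = 2099 − 2190 = −91 kJ
ΔH_I − ΔH_II = +48 kJ, so reaction II has the more negative ΔH; |ΔH_I − ΔH_II| = 48 kJ.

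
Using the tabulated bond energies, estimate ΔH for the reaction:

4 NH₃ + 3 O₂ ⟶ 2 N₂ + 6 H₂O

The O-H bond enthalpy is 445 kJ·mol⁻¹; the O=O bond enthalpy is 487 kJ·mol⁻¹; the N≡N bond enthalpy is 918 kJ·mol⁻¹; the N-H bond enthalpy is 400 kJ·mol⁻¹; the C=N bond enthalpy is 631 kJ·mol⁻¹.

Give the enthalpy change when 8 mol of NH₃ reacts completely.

Bonds broken (reactants):
  N-H: 12 × 400 = 4800
  O=O: 3 × 487 = 1461
  Σ(broken) = 6261 kJ
Bonds formed (products):
  N≡N: 2 × 918 = 1836
  O-H: 12 × 445 = 5340
  Σ(formed) = 7176 kJ
ΔH = Σ(broken) − Σ(formed) = 6261 − 7176 = −915 kJ
For 2× the reaction as written: 2 × (−915) = −1830 kJ

ΔH = −1830 kJ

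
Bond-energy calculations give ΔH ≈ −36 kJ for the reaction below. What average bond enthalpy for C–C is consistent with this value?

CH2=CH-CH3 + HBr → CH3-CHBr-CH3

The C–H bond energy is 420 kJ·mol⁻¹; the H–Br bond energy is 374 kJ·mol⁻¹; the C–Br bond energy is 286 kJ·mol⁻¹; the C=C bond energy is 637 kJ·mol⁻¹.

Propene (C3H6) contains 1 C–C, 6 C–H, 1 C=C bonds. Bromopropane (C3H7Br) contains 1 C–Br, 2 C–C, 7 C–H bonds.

D(C–C) ≈ 341 kJ/mol

Let D be the C–C bond energy.
Σ(broken) = 1×D + 6×420 + 1×637 + 1×374 = 3531 + D
Σ(formed) = 1×286 + 2×D + 7×420 = 3226 + 2D
ΔH = Σ(broken) − Σ(formed) = (3531 + D) − (3226 + 2D) = +305 − D
Setting this equal to −36 kJ gives D = 341 kJ/mol.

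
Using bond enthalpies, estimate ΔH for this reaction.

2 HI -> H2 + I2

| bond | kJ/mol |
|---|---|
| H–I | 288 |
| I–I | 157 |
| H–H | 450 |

Bonds broken (reactants):
  H–I: 2 × 288 = 576
  Σ(broken) = 576 kJ
Bonds formed (products):
  H–H: 1 × 450 = 450
  I–I: 1 × 157 = 157
  Σ(formed) = 607 kJ
ΔH = Σ(broken) − Σ(formed) = 576 − 607 = −31 kJ

ΔH ≈ −31 kJ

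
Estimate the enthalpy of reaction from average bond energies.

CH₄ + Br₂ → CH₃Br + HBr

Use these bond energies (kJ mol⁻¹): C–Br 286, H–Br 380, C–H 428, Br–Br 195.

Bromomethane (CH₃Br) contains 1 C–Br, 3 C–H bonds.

Bonds broken (reactants):
  Br–Br: 1 × 195 = 195
  C–H: 4 × 428 = 1712
  Σ(broken) = 1907 kJ
Bonds formed (products):
  C–Br: 1 × 286 = 286
  C–H: 3 × 428 = 1284
  H–Br: 1 × 380 = 380
  Σ(formed) = 1950 kJ
ΔH = Σ(broken) − Σ(formed) = 1907 − 1950 = −43 kJ

ΔH ≈ −43 kJ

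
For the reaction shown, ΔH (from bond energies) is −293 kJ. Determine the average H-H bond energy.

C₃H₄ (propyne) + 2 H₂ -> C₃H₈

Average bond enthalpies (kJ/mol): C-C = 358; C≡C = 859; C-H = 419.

Let D be the H-H bond energy.
Σ(broken) = 1×859 + 1×358 + 4×419 + 2×D = 2893 + 2D
Σ(formed) = 2×358 + 8×419 = 4068
ΔH = Σ(broken) − Σ(formed) = (2893 + 2D) − (4068) = −1175 + 2D
Setting this equal to −293 kJ gives 2D = 882, so D = 441 kJ/mol.

D(H-H) ≈ 441 kJ/mol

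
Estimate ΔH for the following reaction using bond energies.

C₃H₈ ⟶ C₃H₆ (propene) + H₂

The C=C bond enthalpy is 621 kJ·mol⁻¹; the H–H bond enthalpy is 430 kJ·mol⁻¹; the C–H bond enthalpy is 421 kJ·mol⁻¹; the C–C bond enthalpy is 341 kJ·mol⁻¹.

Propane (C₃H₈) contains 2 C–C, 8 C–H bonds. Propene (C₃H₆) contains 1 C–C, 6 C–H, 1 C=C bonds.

Bonds broken (reactants):
  C–C: 2 × 341 = 682
  C–H: 8 × 421 = 3368
  Σ(broken) = 4050 kJ
Bonds formed (products):
  C–C: 1 × 341 = 341
  C–H: 6 × 421 = 2526
  C=C: 1 × 621 = 621
  H–H: 1 × 430 = 430
  Σ(formed) = 3918 kJ
ΔH = Σ(broken) − Σ(formed) = 4050 − 3918 = +132 kJ

ΔH ≈ +132 kJ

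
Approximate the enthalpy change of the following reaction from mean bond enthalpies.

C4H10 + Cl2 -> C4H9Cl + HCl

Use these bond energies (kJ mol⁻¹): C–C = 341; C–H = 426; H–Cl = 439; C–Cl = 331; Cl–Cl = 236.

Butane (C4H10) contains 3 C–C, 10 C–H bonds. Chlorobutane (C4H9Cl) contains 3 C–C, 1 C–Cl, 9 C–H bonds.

ΔH ≈ −108 kJ

Bonds broken (reactants):
  C–C: 3 × 341 = 1023
  C–H: 10 × 426 = 4260
  Cl–Cl: 1 × 236 = 236
  Σ(broken) = 5519 kJ
Bonds formed (products):
  C–C: 3 × 341 = 1023
  C–Cl: 1 × 331 = 331
  C–H: 9 × 426 = 3834
  H–Cl: 1 × 439 = 439
  Σ(formed) = 5627 kJ
ΔH = Σ(broken) − Σ(formed) = 5519 − 5627 = −108 kJ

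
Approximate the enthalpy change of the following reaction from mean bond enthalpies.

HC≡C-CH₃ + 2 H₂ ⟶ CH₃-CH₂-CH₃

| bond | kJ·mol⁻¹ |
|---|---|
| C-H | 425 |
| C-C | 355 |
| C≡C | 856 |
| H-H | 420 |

Bonds broken (reactants):
  C≡C: 1 × 856 = 856
  C-C: 1 × 355 = 355
  C-H: 4 × 425 = 1700
  H-H: 2 × 420 = 840
  Σ(broken) = 3751 kJ
Bonds formed (products):
  C-C: 2 × 355 = 710
  C-H: 8 × 425 = 3400
  Σ(formed) = 4110 kJ
ΔH = Σ(broken) − Σ(formed) = 3751 − 4110 = −359 kJ

ΔH ≈ −359 kJ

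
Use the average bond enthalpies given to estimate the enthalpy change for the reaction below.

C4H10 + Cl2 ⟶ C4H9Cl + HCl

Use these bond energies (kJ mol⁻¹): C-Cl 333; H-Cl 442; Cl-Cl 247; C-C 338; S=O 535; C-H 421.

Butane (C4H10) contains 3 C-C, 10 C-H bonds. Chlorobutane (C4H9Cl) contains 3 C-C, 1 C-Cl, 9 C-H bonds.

ΔH ≈ −107 kJ

Bonds broken (reactants):
  C-C: 3 × 338 = 1014
  C-H: 10 × 421 = 4210
  Cl-Cl: 1 × 247 = 247
  Σ(broken) = 5471 kJ
Bonds formed (products):
  C-C: 3 × 338 = 1014
  C-Cl: 1 × 333 = 333
  C-H: 9 × 421 = 3789
  H-Cl: 1 × 442 = 442
  Σ(formed) = 5578 kJ
ΔH = Σ(broken) − Σ(formed) = 5471 − 5578 = −107 kJ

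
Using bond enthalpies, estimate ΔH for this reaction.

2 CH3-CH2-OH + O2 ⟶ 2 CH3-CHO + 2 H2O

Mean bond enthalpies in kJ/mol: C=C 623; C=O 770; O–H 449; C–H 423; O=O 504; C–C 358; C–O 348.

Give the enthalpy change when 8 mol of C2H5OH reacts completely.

ΔH = −1568 kJ

Bonds broken (reactants):
  C–C: 2 × 358 = 716
  C–H: 10 × 423 = 4230
  C–O: 2 × 348 = 696
  O–H: 2 × 449 = 898
  O=O: 1 × 504 = 504
  Σ(broken) = 7044 kJ
Bonds formed (products):
  C–C: 2 × 358 = 716
  C–H: 8 × 423 = 3384
  C=O: 2 × 770 = 1540
  O–H: 4 × 449 = 1796
  Σ(formed) = 7436 kJ
ΔH = Σ(broken) − Σ(formed) = 7044 − 7436 = −392 kJ
For 4× the reaction as written: 4 × (−392) = −1568 kJ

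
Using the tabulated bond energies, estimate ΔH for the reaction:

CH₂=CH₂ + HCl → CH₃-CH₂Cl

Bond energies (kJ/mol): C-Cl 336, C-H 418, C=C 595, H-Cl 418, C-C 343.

ΔH ≈ −84 kJ

Bonds broken (reactants):
  C-H: 4 × 418 = 1672
  C=C: 1 × 595 = 595
  H-Cl: 1 × 418 = 418
  Σ(broken) = 2685 kJ
Bonds formed (products):
  C-C: 1 × 343 = 343
  C-Cl: 1 × 336 = 336
  C-H: 5 × 418 = 2090
  Σ(formed) = 2769 kJ
ΔH = Σ(broken) − Σ(formed) = 2685 − 2769 = −84 kJ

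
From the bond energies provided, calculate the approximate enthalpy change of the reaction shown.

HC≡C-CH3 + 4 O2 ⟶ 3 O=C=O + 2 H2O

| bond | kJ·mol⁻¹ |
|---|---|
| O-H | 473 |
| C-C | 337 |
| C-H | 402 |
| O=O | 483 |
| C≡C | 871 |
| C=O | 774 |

ΔH ≈ −1788 kJ

Bonds broken (reactants):
  C≡C: 1 × 871 = 871
  C-C: 1 × 337 = 337
  C-H: 4 × 402 = 1608
  O=O: 4 × 483 = 1932
  Σ(broken) = 4748 kJ
Bonds formed (products):
  C=O: 6 × 774 = 4644
  O-H: 4 × 473 = 1892
  Σ(formed) = 6536 kJ
ΔH = Σ(broken) − Σ(formed) = 4748 − 6536 = −1788 kJ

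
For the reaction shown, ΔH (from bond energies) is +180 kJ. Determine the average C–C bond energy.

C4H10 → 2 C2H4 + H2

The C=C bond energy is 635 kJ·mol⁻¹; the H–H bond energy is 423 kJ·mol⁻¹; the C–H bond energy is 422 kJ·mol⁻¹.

D(C–C) ≈ 343 kJ/mol

Let D be the C–C bond energy.
Σ(broken) = 3×D + 10×422 = 4220 + 3D
Σ(formed) = 8×422 + 2×635 + 1×423 = 5069
ΔH = Σ(broken) − Σ(formed) = (4220 + 3D) − (5069) = −849 + 3D
Setting this equal to +180 kJ gives 3D = 1029, so D = 343 kJ/mol.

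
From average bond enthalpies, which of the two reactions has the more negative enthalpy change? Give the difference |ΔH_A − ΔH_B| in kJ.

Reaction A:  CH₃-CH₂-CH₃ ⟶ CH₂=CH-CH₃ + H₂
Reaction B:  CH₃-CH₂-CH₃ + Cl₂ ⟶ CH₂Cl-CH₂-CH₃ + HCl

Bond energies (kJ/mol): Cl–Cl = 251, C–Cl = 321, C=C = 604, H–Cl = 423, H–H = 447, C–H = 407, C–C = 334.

Reaction B, by 183 kJ

Reaction A:
  Bonds broken (reactants):
    C–C: 2 × 334 = 668
    C–H: 8 × 407 = 3256
    Σ(broken) = 3924 kJ
  Bonds formed (products):
    C–C: 1 × 334 = 334
    C–H: 6 × 407 = 2442
    C=C: 1 × 604 = 604
    H–H: 1 × 447 = 447
    Σ(formed) = 3827 kJ
  ΔH_A = 3924 − 3827 = +97 kJ
Reaction B:
  Bonds broken (reactants):
    C–C: 2 × 334 = 668
    C–H: 8 × 407 = 3256
    Cl–Cl: 1 × 251 = 251
    Σ(broken) = 4175 kJ
  Bonds formed (products):
    C–C: 2 × 334 = 668
    C–Cl: 1 × 321 = 321
    C–H: 7 × 407 = 2849
    H–Cl: 1 × 423 = 423
    Σ(formed) = 4261 kJ
  ΔH_B = 4175 − 4261 = −86 kJ
ΔH_A − ΔH_B = +183 kJ, so reaction B has the more negative ΔH; |ΔH_A − ΔH_B| = 183 kJ.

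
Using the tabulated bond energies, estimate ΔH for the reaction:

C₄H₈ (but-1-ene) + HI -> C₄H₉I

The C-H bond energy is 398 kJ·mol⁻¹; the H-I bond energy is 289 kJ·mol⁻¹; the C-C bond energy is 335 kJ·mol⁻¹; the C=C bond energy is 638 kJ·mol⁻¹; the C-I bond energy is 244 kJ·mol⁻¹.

Bonds broken (reactants):
  C-C: 2 × 335 = 670
  C-H: 8 × 398 = 3184
  C=C: 1 × 638 = 638
  H-I: 1 × 289 = 289
  Σ(broken) = 4781 kJ
Bonds formed (products):
  C-C: 3 × 335 = 1005
  C-H: 9 × 398 = 3582
  C-I: 1 × 244 = 244
  Σ(formed) = 4831 kJ
ΔH = Σ(broken) − Σ(formed) = 4781 − 4831 = −50 kJ

ΔH ≈ −50 kJ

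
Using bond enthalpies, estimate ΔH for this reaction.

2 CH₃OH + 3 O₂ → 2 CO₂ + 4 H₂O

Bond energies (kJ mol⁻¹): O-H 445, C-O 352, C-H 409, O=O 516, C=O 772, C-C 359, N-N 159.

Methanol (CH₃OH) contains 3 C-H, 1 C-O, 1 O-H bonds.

ΔH ≈ −1052 kJ

Bonds broken (reactants):
  C-H: 6 × 409 = 2454
  C-O: 2 × 352 = 704
  O-H: 2 × 445 = 890
  O=O: 3 × 516 = 1548
  Σ(broken) = 5596 kJ
Bonds formed (products):
  C=O: 4 × 772 = 3088
  O-H: 8 × 445 = 3560
  Σ(formed) = 6648 kJ
ΔH = Σ(broken) − Σ(formed) = 5596 − 6648 = −1052 kJ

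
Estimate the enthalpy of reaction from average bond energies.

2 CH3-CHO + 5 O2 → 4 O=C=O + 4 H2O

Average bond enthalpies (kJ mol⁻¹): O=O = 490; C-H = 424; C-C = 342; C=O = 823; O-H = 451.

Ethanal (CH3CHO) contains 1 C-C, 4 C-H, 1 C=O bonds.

ΔH ≈ −2020 kJ

Bonds broken (reactants):
  C-C: 2 × 342 = 684
  C-H: 8 × 424 = 3392
  C=O: 2 × 823 = 1646
  O=O: 5 × 490 = 2450
  Σ(broken) = 8172 kJ
Bonds formed (products):
  C=O: 8 × 823 = 6584
  O-H: 8 × 451 = 3608
  Σ(formed) = 10192 kJ
ΔH = Σ(broken) − Σ(formed) = 8172 − 10192 = −2020 kJ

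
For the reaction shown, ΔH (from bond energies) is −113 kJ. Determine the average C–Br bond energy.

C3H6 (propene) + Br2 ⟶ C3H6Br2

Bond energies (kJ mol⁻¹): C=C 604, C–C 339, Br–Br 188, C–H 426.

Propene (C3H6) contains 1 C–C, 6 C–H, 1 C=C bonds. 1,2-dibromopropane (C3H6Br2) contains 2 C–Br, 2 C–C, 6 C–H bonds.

Let D be the C–Br bond energy.
Σ(broken) = 1×188 + 1×339 + 6×426 + 1×604 = 3687
Σ(formed) = 2×D + 2×339 + 6×426 = 3234 + 2D
ΔH = Σ(broken) − Σ(formed) = (3687) − (3234 + 2D) = +453 − 2D
Setting this equal to −113 kJ gives 2D = 566, so D = 283 kJ/mol.

D(C–Br) ≈ 283 kJ/mol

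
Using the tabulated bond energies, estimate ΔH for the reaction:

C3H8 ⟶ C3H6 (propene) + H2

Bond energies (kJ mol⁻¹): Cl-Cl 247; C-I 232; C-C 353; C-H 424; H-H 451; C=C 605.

Bonds broken (reactants):
  C-C: 2 × 353 = 706
  C-H: 8 × 424 = 3392
  Σ(broken) = 4098 kJ
Bonds formed (products):
  C-C: 1 × 353 = 353
  C-H: 6 × 424 = 2544
  C=C: 1 × 605 = 605
  H-H: 1 × 451 = 451
  Σ(formed) = 3953 kJ
ΔH = Σ(broken) − Σ(formed) = 4098 − 3953 = +145 kJ

ΔH ≈ +145 kJ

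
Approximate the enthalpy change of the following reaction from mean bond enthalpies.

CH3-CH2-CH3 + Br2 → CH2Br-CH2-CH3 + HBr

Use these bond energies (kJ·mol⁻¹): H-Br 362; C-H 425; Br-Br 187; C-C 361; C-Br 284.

ΔH ≈ −34 kJ

Bonds broken (reactants):
  Br-Br: 1 × 187 = 187
  C-C: 2 × 361 = 722
  C-H: 8 × 425 = 3400
  Σ(broken) = 4309 kJ
Bonds formed (products):
  C-Br: 1 × 284 = 284
  C-C: 2 × 361 = 722
  C-H: 7 × 425 = 2975
  H-Br: 1 × 362 = 362
  Σ(formed) = 4343 kJ
ΔH = Σ(broken) − Σ(formed) = 4309 − 4343 = −34 kJ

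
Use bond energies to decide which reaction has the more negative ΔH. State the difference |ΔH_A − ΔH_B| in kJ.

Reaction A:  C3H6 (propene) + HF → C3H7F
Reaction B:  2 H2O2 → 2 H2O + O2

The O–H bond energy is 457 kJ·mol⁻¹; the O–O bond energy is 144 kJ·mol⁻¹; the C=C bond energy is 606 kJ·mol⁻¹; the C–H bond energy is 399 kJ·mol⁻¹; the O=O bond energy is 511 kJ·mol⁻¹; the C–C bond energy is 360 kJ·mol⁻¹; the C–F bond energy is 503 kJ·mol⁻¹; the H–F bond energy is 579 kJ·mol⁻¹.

Reaction B, by 146 kJ

Reaction A:
  Bonds broken (reactants):
    C–C: 1 × 360 = 360
    C–H: 6 × 399 = 2394
    C=C: 1 × 606 = 606
    H–F: 1 × 579 = 579
    Σ(broken) = 3939 kJ
  Bonds formed (products):
    C–C: 2 × 360 = 720
    C–F: 1 × 503 = 503
    C–H: 7 × 399 = 2793
    Σ(formed) = 4016 kJ
  ΔH_A = 3939 − 4016 = −77 kJ
Reaction B:
  Bonds broken (reactants):
    O–H: 4 × 457 = 1828
    O–O: 2 × 144 = 288
    Σ(broken) = 2116 kJ
  Bonds formed (products):
    O–H: 4 × 457 = 1828
    O=O: 1 × 511 = 511
    Σ(formed) = 2339 kJ
  ΔH_B = 2116 − 2339 = −223 kJ
ΔH_A − ΔH_B = +146 kJ, so reaction B has the more negative ΔH; |ΔH_A − ΔH_B| = 146 kJ.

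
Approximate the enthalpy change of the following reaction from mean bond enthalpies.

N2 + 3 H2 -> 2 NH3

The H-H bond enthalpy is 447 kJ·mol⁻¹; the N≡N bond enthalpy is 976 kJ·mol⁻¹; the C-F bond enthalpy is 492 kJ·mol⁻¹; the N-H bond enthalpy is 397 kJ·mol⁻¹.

Bonds broken (reactants):
  H-H: 3 × 447 = 1341
  N≡N: 1 × 976 = 976
  Σ(broken) = 2317 kJ
Bonds formed (products):
  N-H: 6 × 397 = 2382
  Σ(formed) = 2382 kJ
ΔH = Σ(broken) − Σ(formed) = 2317 − 2382 = −65 kJ

ΔH ≈ −65 kJ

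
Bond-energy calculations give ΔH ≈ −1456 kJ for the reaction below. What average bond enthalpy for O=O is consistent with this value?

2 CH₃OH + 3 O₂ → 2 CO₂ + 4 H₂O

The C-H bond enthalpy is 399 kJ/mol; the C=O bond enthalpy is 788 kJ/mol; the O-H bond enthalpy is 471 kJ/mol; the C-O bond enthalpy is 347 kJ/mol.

Let D be the O=O bond energy.
Σ(broken) = 6×399 + 2×347 + 2×471 + 3×D = 4030 + 3D
Σ(formed) = 4×788 + 8×471 = 6920
ΔH = Σ(broken) − Σ(formed) = (4030 + 3D) − (6920) = −2890 + 3D
Setting this equal to −1456 kJ gives 3D = 1434, so D = 478 kJ/mol.

D(O=O) ≈ 478 kJ/mol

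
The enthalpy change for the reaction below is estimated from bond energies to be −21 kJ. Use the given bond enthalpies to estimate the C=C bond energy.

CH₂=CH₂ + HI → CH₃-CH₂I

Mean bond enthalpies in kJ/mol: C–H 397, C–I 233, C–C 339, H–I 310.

D(C=C) ≈ 638 kJ/mol

Let D be the C=C bond energy.
Σ(broken) = 4×397 + 1×D + 1×310 = 1898 + D
Σ(formed) = 1×339 + 5×397 + 1×233 = 2557
ΔH = Σ(broken) − Σ(formed) = (1898 + D) − (2557) = −659 + D
Setting this equal to −21 kJ gives D = 638 kJ/mol.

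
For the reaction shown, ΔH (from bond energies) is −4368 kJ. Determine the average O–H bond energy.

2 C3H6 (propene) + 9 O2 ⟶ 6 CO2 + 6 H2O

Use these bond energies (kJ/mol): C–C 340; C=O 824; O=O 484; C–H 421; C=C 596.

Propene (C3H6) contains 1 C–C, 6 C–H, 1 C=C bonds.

D(O–H) ≈ 480 kJ/mol

Let D be the O–H bond energy.
Σ(broken) = 2×340 + 12×421 + 2×596 + 9×484 = 11280
Σ(formed) = 12×824 + 12×D = 9888 + 12D
ΔH = Σ(broken) − Σ(formed) = (11280) − (9888 + 12D) = +1392 − 12D
Setting this equal to −4368 kJ gives 12D = 5760, so D = 480 kJ/mol.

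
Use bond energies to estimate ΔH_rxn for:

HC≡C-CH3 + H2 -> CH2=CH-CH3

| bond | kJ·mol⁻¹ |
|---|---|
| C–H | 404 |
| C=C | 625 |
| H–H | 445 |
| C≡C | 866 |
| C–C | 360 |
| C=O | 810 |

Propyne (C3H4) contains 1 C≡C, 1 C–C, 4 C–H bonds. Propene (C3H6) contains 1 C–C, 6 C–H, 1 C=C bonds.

Bonds broken (reactants):
  C≡C: 1 × 866 = 866
  C–C: 1 × 360 = 360
  C–H: 4 × 404 = 1616
  H–H: 1 × 445 = 445
  Σ(broken) = 3287 kJ
Bonds formed (products):
  C–C: 1 × 360 = 360
  C–H: 6 × 404 = 2424
  C=C: 1 × 625 = 625
  Σ(formed) = 3409 kJ
ΔH = Σ(broken) − Σ(formed) = 3287 − 3409 = −122 kJ

ΔH ≈ −122 kJ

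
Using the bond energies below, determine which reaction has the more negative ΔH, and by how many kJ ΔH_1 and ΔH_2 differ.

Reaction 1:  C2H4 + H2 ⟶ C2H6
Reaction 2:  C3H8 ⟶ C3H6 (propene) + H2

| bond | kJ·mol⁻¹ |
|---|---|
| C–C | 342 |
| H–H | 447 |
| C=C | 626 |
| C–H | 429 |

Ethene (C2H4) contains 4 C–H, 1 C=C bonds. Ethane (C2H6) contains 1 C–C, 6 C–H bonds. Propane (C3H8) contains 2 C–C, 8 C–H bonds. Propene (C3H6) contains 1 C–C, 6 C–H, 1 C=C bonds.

Reaction 1, by 254 kJ

Reaction 1:
  Bonds broken (reactants):
    C–H: 4 × 429 = 1716
    C=C: 1 × 626 = 626
    H–H: 1 × 447 = 447
    Σ(broken) = 2789 kJ
  Bonds formed (products):
    C–C: 1 × 342 = 342
    C–H: 6 × 429 = 2574
    Σ(formed) = 2916 kJ
  ΔH_1 = 2789 − 2916 = −127 kJ
Reaction 2:
  Bonds broken (reactants):
    C–C: 2 × 342 = 684
    C–H: 8 × 429 = 3432
    Σ(broken) = 4116 kJ
  Bonds formed (products):
    C–C: 1 × 342 = 342
    C–H: 6 × 429 = 2574
    C=C: 1 × 626 = 626
    H–H: 1 × 447 = 447
    Σ(formed) = 3989 kJ
  ΔH_2 = 4116 − 3989 = +127 kJ
ΔH_1 − ΔH_2 = −254 kJ, so reaction 1 has the more negative ΔH; |ΔH_1 − ΔH_2| = 254 kJ.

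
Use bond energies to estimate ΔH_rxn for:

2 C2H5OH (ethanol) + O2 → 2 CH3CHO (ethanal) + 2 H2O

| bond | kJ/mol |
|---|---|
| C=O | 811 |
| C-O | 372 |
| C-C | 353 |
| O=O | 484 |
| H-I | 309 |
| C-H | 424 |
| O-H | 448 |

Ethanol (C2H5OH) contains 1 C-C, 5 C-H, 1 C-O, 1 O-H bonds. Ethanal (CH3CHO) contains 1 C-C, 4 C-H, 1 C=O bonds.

Bonds broken (reactants):
  C-C: 2 × 353 = 706
  C-H: 10 × 424 = 4240
  C-O: 2 × 372 = 744
  O-H: 2 × 448 = 896
  O=O: 1 × 484 = 484
  Σ(broken) = 7070 kJ
Bonds formed (products):
  C-C: 2 × 353 = 706
  C-H: 8 × 424 = 3392
  C=O: 2 × 811 = 1622
  O-H: 4 × 448 = 1792
  Σ(formed) = 7512 kJ
ΔH = Σ(broken) − Σ(formed) = 7070 − 7512 = −442 kJ

ΔH ≈ −442 kJ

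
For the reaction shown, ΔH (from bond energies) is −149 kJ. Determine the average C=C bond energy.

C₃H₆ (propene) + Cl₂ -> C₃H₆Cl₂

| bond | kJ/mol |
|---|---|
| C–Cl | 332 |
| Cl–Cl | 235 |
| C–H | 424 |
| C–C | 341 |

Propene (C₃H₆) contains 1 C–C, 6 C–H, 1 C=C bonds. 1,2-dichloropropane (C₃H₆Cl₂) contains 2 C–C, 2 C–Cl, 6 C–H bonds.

D(C=C) ≈ 621 kJ/mol

Let D be the C=C bond energy.
Σ(broken) = 1×341 + 6×424 + 1×D + 1×235 = 3120 + D
Σ(formed) = 2×341 + 2×332 + 6×424 = 3890
ΔH = Σ(broken) − Σ(formed) = (3120 + D) − (3890) = −770 + D
Setting this equal to −149 kJ gives D = 621 kJ/mol.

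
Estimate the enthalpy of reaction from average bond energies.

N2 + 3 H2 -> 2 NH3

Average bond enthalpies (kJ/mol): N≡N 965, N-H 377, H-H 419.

ΔH ≈ −40 kJ

Bonds broken (reactants):
  H-H: 3 × 419 = 1257
  N≡N: 1 × 965 = 965
  Σ(broken) = 2222 kJ
Bonds formed (products):
  N-H: 6 × 377 = 2262
  Σ(formed) = 2262 kJ
ΔH = Σ(broken) − Σ(formed) = 2222 − 2262 = −40 kJ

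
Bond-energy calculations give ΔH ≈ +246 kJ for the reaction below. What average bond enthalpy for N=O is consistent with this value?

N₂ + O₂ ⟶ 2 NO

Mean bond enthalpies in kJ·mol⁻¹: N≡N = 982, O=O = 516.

Let D be the N=O bond energy.
Σ(broken) = 1×982 + 1×516 = 1498
Σ(formed) = 2×D = 2D
ΔH = Σ(broken) − Σ(formed) = (1498) − (2D) = +1498 − 2D
Setting this equal to +246 kJ gives 2D = 1252, so D = 626 kJ/mol.

D(N=O) ≈ 626 kJ/mol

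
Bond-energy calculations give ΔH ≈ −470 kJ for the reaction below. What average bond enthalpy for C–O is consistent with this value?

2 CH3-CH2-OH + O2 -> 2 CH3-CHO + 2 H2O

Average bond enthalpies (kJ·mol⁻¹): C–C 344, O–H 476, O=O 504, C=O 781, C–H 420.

D(C–O) ≈ 350 kJ/mol

Let D be the C–O bond energy.
Σ(broken) = 2×344 + 10×420 + 2×D + 2×476 + 1×504 = 6344 + 2D
Σ(formed) = 2×344 + 8×420 + 2×781 + 4×476 = 7514
ΔH = Σ(broken) − Σ(formed) = (6344 + 2D) − (7514) = −1170 + 2D
Setting this equal to −470 kJ gives 2D = 700, so D = 350 kJ/mol.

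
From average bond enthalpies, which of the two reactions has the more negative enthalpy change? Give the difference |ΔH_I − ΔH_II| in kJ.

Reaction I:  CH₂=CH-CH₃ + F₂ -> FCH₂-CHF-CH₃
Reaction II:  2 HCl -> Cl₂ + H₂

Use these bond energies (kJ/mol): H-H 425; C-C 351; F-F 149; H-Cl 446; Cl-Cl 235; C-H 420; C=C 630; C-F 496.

Reaction I, by 796 kJ

Reaction I:
  Bonds broken (reactants):
    C-C: 1 × 351 = 351
    C-H: 6 × 420 = 2520
    C=C: 1 × 630 = 630
    F-F: 1 × 149 = 149
    Σ(broken) = 3650 kJ
  Bonds formed (products):
    C-C: 2 × 351 = 702
    C-F: 2 × 496 = 992
    C-H: 6 × 420 = 2520
    Σ(formed) = 4214 kJ
  ΔH_I = 3650 − 4214 = −564 kJ
Reaction II:
  Bonds broken (reactants):
    H-Cl: 2 × 446 = 892
    Σ(broken) = 892 kJ
  Bonds formed (products):
    Cl-Cl: 1 × 235 = 235
    H-H: 1 × 425 = 425
    Σ(formed) = 660 kJ
  ΔH_II = 892 − 660 = +232 kJ
ΔH_I − ΔH_II = −796 kJ, so reaction I has the more negative ΔH; |ΔH_I − ΔH_II| = 796 kJ.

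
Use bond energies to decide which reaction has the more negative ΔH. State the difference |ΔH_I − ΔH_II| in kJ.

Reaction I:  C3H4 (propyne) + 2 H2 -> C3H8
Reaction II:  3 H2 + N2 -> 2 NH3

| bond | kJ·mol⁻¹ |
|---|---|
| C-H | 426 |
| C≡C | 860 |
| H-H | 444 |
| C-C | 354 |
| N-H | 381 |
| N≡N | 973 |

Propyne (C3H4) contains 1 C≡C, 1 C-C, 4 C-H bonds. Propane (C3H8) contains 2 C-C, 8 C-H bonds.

Reaction I:
  Bonds broken (reactants):
    C≡C: 1 × 860 = 860
    C-C: 1 × 354 = 354
    C-H: 4 × 426 = 1704
    H-H: 2 × 444 = 888
    Σ(broken) = 3806 kJ
  Bonds formed (products):
    C-C: 2 × 354 = 708
    C-H: 8 × 426 = 3408
    Σ(formed) = 4116 kJ
  ΔH_I = 3806 − 4116 = −310 kJ
Reaction II:
  Bonds broken (reactants):
    H-H: 3 × 444 = 1332
    N≡N: 1 × 973 = 973
    Σ(broken) = 2305 kJ
  Bonds formed (products):
    N-H: 6 × 381 = 2286
    Σ(formed) = 2286 kJ
  ΔH_II = 2305 − 2286 = +19 kJ
ΔH_I − ΔH_II = −329 kJ, so reaction I has the more negative ΔH; |ΔH_I − ΔH_II| = 329 kJ.

Reaction I, by 329 kJ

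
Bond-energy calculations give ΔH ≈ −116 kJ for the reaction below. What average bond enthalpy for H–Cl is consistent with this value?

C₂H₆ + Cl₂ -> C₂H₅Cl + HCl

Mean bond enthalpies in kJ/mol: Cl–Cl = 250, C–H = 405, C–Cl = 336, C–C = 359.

Let D be the H–Cl bond energy.
Σ(broken) = 1×359 + 6×405 + 1×250 = 3039
Σ(formed) = 1×359 + 1×336 + 5×405 + 1×D = 2720 + D
ΔH = Σ(broken) − Σ(formed) = (3039) − (2720 + D) = +319 − D
Setting this equal to −116 kJ gives D = 435 kJ/mol.

D(H–Cl) ≈ 435 kJ/mol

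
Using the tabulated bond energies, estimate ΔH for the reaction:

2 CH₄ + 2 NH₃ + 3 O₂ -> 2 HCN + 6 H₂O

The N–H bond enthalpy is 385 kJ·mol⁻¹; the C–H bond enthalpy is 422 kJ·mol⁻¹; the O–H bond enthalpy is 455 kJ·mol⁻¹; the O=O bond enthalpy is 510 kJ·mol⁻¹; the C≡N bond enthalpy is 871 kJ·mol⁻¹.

Bonds broken (reactants):
  C–H: 8 × 422 = 3376
  N–H: 6 × 385 = 2310
  O=O: 3 × 510 = 1530
  Σ(broken) = 7216 kJ
Bonds formed (products):
  C≡N: 2 × 871 = 1742
  C–H: 2 × 422 = 844
  O–H: 12 × 455 = 5460
  Σ(formed) = 8046 kJ
ΔH = Σ(broken) − Σ(formed) = 7216 − 8046 = −830 kJ

ΔH ≈ −830 kJ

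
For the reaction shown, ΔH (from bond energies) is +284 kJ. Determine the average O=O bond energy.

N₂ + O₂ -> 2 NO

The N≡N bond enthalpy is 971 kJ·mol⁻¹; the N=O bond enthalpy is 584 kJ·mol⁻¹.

D(O=O) ≈ 481 kJ/mol

Let D be the O=O bond energy.
Σ(broken) = 1×971 + 1×D = 971 + D
Σ(formed) = 2×584 = 1168
ΔH = Σ(broken) − Σ(formed) = (971 + D) − (1168) = −197 + D
Setting this equal to +284 kJ gives D = 481 kJ/mol.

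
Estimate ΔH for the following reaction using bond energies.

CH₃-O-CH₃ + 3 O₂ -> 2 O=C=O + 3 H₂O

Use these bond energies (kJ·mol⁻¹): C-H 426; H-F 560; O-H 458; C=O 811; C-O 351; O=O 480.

Bonds broken (reactants):
  C-H: 6 × 426 = 2556
  C-O: 2 × 351 = 702
  O=O: 3 × 480 = 1440
  Σ(broken) = 4698 kJ
Bonds formed (products):
  C=O: 4 × 811 = 3244
  O-H: 6 × 458 = 2748
  Σ(formed) = 5992 kJ
ΔH = Σ(broken) − Σ(formed) = 4698 − 5992 = −1294 kJ

ΔH ≈ −1294 kJ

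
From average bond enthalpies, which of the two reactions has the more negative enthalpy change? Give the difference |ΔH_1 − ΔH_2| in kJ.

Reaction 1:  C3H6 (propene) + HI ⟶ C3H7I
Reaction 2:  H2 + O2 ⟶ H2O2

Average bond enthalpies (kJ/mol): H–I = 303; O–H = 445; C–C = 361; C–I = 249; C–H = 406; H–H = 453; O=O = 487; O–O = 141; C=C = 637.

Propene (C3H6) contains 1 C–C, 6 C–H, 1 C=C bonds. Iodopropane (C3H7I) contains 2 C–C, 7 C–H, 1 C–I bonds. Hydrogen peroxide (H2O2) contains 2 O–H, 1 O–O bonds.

Reaction 1:
  Bonds broken (reactants):
    C–C: 1 × 361 = 361
    C–H: 6 × 406 = 2436
    C=C: 1 × 637 = 637
    H–I: 1 × 303 = 303
    Σ(broken) = 3737 kJ
  Bonds formed (products):
    C–C: 2 × 361 = 722
    C–H: 7 × 406 = 2842
    C–I: 1 × 249 = 249
    Σ(formed) = 3813 kJ
  ΔH_1 = 3737 − 3813 = −76 kJ
Reaction 2:
  Bonds broken (reactants):
    H–H: 1 × 453 = 453
    O=O: 1 × 487 = 487
    Σ(broken) = 940 kJ
  Bonds formed (products):
    O–H: 2 × 445 = 890
    O–O: 1 × 141 = 141
    Σ(formed) = 1031 kJ
  ΔH_2 = 940 − 1031 = −91 kJ
ΔH_1 − ΔH_2 = +15 kJ, so reaction 2 has the more negative ΔH; |ΔH_1 − ΔH_2| = 15 kJ.

Reaction 2, by 15 kJ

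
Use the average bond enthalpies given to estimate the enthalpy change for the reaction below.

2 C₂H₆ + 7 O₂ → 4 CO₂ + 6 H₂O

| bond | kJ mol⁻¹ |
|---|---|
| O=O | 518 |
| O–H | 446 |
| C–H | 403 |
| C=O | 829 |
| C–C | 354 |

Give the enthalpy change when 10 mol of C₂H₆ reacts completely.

ΔH = −14070 kJ

Bonds broken (reactants):
  C–C: 2 × 354 = 708
  C–H: 12 × 403 = 4836
  O=O: 7 × 518 = 3626
  Σ(broken) = 9170 kJ
Bonds formed (products):
  C=O: 8 × 829 = 6632
  O–H: 12 × 446 = 5352
  Σ(formed) = 11984 kJ
ΔH = Σ(broken) − Σ(formed) = 9170 − 11984 = −2814 kJ
For 5× the reaction as written: 5 × (−2814) = −14070 kJ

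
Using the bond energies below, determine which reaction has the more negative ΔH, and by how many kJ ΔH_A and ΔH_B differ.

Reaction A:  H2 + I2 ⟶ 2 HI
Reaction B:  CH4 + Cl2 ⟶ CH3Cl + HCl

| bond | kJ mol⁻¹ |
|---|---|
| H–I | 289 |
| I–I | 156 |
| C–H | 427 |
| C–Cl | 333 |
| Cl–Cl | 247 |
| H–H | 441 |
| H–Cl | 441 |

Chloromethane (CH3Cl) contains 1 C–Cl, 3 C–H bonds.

Reaction A:
  Bonds broken (reactants):
    H–H: 1 × 441 = 441
    I–I: 1 × 156 = 156
    Σ(broken) = 597 kJ
  Bonds formed (products):
    H–I: 2 × 289 = 578
    Σ(formed) = 578 kJ
  ΔH_A = 597 − 578 = +19 kJ
Reaction B:
  Bonds broken (reactants):
    C–H: 4 × 427 = 1708
    Cl–Cl: 1 × 247 = 247
    Σ(broken) = 1955 kJ
  Bonds formed (products):
    C–Cl: 1 × 333 = 333
    C–H: 3 × 427 = 1281
    H–Cl: 1 × 441 = 441
    Σ(formed) = 2055 kJ
  ΔH_B = 1955 − 2055 = −100 kJ
ΔH_A − ΔH_B = +119 kJ, so reaction B has the more negative ΔH; |ΔH_A − ΔH_B| = 119 kJ.

Reaction B, by 119 kJ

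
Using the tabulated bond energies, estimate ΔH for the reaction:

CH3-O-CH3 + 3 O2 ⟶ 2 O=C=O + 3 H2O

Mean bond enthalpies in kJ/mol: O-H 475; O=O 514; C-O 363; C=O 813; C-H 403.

ΔH ≈ −1416 kJ

Bonds broken (reactants):
  C-H: 6 × 403 = 2418
  C-O: 2 × 363 = 726
  O=O: 3 × 514 = 1542
  Σ(broken) = 4686 kJ
Bonds formed (products):
  C=O: 4 × 813 = 3252
  O-H: 6 × 475 = 2850
  Σ(formed) = 6102 kJ
ΔH = Σ(broken) − Σ(formed) = 4686 − 6102 = −1416 kJ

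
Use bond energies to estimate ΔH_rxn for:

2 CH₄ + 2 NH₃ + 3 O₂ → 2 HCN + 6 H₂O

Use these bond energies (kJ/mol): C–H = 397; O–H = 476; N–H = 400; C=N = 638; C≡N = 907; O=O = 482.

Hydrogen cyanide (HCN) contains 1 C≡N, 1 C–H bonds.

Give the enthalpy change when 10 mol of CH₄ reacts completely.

Bonds broken (reactants):
  C–H: 8 × 397 = 3176
  N–H: 6 × 400 = 2400
  O=O: 3 × 482 = 1446
  Σ(broken) = 7022 kJ
Bonds formed (products):
  C≡N: 2 × 907 = 1814
  C–H: 2 × 397 = 794
  O–H: 12 × 476 = 5712
  Σ(formed) = 8320 kJ
ΔH = Σ(broken) − Σ(formed) = 7022 − 8320 = −1298 kJ
For 5× the reaction as written: 5 × (−1298) = −6490 kJ

ΔH = −6490 kJ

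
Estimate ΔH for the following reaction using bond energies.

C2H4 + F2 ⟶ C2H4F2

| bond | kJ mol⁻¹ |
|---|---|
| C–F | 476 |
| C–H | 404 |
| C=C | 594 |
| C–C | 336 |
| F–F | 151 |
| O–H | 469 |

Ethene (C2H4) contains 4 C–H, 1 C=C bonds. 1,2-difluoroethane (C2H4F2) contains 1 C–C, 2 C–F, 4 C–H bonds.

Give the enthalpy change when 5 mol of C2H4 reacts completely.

ΔH = −2715 kJ

Bonds broken (reactants):
  C–H: 4 × 404 = 1616
  C=C: 1 × 594 = 594
  F–F: 1 × 151 = 151
  Σ(broken) = 2361 kJ
Bonds formed (products):
  C–C: 1 × 336 = 336
  C–F: 2 × 476 = 952
  C–H: 4 × 404 = 1616
  Σ(formed) = 2904 kJ
ΔH = Σ(broken) − Σ(formed) = 2361 − 2904 = −543 kJ
For 5× the reaction as written: 5 × (−543) = −2715 kJ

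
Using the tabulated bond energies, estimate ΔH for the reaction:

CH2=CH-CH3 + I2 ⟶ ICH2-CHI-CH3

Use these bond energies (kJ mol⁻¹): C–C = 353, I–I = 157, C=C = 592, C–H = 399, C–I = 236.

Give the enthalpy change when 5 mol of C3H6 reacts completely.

Bonds broken (reactants):
  C–C: 1 × 353 = 353
  C–H: 6 × 399 = 2394
  C=C: 1 × 592 = 592
  I–I: 1 × 157 = 157
  Σ(broken) = 3496 kJ
Bonds formed (products):
  C–C: 2 × 353 = 706
  C–H: 6 × 399 = 2394
  C–I: 2 × 236 = 472
  Σ(formed) = 3572 kJ
ΔH = Σ(broken) − Σ(formed) = 3496 − 3572 = −76 kJ
For 5× the reaction as written: 5 × (−76) = −380 kJ

ΔH = −380 kJ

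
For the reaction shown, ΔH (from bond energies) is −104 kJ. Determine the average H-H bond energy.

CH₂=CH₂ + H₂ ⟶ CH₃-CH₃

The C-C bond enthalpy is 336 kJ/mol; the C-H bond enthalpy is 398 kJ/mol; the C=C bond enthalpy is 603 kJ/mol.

D(H-H) ≈ 425 kJ/mol

Let D be the H-H bond energy.
Σ(broken) = 4×398 + 1×603 + 1×D = 2195 + D
Σ(formed) = 1×336 + 6×398 = 2724
ΔH = Σ(broken) − Σ(formed) = (2195 + D) − (2724) = −529 + D
Setting this equal to −104 kJ gives D = 425 kJ/mol.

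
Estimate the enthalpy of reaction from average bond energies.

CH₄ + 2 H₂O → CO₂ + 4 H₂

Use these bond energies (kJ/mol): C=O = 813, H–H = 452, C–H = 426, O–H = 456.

Bonds broken (reactants):
  C–H: 4 × 426 = 1704
  O–H: 4 × 456 = 1824
  Σ(broken) = 3528 kJ
Bonds formed (products):
  C=O: 2 × 813 = 1626
  H–H: 4 × 452 = 1808
  Σ(formed) = 3434 kJ
ΔH = Σ(broken) − Σ(formed) = 3528 − 3434 = +94 kJ

ΔH ≈ +94 kJ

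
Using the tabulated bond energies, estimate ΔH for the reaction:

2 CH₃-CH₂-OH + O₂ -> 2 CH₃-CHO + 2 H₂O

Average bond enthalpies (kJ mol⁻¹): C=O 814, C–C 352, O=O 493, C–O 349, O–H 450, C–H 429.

Bonds broken (reactants):
  C–C: 2 × 352 = 704
  C–H: 10 × 429 = 4290
  C–O: 2 × 349 = 698
  O–H: 2 × 450 = 900
  O=O: 1 × 493 = 493
  Σ(broken) = 7085 kJ
Bonds formed (products):
  C–C: 2 × 352 = 704
  C–H: 8 × 429 = 3432
  C=O: 2 × 814 = 1628
  O–H: 4 × 450 = 1800
  Σ(formed) = 7564 kJ
ΔH = Σ(broken) − Σ(formed) = 7085 − 7564 = −479 kJ

ΔH ≈ −479 kJ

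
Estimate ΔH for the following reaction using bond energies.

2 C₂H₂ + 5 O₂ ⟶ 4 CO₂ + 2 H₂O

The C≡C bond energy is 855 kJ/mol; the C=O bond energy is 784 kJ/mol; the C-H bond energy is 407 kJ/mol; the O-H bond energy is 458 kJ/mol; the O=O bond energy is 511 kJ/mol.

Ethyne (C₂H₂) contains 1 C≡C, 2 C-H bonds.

ΔH ≈ −2211 kJ

Bonds broken (reactants):
  C≡C: 2 × 855 = 1710
  C-H: 4 × 407 = 1628
  O=O: 5 × 511 = 2555
  Σ(broken) = 5893 kJ
Bonds formed (products):
  C=O: 8 × 784 = 6272
  O-H: 4 × 458 = 1832
  Σ(formed) = 8104 kJ
ΔH = Σ(broken) − Σ(formed) = 5893 − 8104 = −2211 kJ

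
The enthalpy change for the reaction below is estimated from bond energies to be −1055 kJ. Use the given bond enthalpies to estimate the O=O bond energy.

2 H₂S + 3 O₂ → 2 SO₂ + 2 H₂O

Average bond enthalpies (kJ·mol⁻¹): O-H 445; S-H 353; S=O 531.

D(O=O) ≈ 479 kJ/mol

Let D be the O=O bond energy.
Σ(broken) = 3×D + 4×353 = 1412 + 3D
Σ(formed) = 4×445 + 4×531 = 3904
ΔH = Σ(broken) − Σ(formed) = (1412 + 3D) − (3904) = −2492 + 3D
Setting this equal to −1055 kJ gives 3D = 1437, so D = 479 kJ/mol.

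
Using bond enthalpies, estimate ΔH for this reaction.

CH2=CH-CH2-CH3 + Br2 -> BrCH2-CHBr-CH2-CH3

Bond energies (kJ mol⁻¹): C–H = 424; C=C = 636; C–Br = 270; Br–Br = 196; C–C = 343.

ΔH ≈ −51 kJ

Bonds broken (reactants):
  Br–Br: 1 × 196 = 196
  C–C: 2 × 343 = 686
  C–H: 8 × 424 = 3392
  C=C: 1 × 636 = 636
  Σ(broken) = 4910 kJ
Bonds formed (products):
  C–Br: 2 × 270 = 540
  C–C: 3 × 343 = 1029
  C–H: 8 × 424 = 3392
  Σ(formed) = 4961 kJ
ΔH = Σ(broken) − Σ(formed) = 4910 − 4961 = −51 kJ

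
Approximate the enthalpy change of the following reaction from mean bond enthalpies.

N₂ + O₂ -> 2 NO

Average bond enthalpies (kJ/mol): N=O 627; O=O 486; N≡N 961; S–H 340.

Bonds broken (reactants):
  N≡N: 1 × 961 = 961
  O=O: 1 × 486 = 486
  Σ(broken) = 1447 kJ
Bonds formed (products):
  N=O: 2 × 627 = 1254
  Σ(formed) = 1254 kJ
ΔH = Σ(broken) − Σ(formed) = 1447 − 1254 = +193 kJ

ΔH ≈ +193 kJ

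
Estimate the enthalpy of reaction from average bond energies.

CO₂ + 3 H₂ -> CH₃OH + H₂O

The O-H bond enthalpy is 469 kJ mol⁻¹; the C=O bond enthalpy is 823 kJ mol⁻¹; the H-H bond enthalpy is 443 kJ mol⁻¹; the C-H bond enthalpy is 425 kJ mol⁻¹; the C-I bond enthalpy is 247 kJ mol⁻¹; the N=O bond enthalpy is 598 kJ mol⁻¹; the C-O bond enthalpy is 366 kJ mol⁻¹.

Bonds broken (reactants):
  C=O: 2 × 823 = 1646
  H-H: 3 × 443 = 1329
  Σ(broken) = 2975 kJ
Bonds formed (products):
  C-H: 3 × 425 = 1275
  C-O: 1 × 366 = 366
  O-H: 3 × 469 = 1407
  Σ(formed) = 3048 kJ
ΔH = Σ(broken) − Σ(formed) = 2975 − 3048 = −73 kJ

ΔH ≈ −73 kJ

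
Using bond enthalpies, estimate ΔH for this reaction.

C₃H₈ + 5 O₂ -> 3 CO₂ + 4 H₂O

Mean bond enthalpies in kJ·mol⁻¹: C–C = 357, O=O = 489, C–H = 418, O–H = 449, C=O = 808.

ΔH ≈ −1937 kJ

Bonds broken (reactants):
  C–C: 2 × 357 = 714
  C–H: 8 × 418 = 3344
  O=O: 5 × 489 = 2445
  Σ(broken) = 6503 kJ
Bonds formed (products):
  C=O: 6 × 808 = 4848
  O–H: 8 × 449 = 3592
  Σ(formed) = 8440 kJ
ΔH = Σ(broken) − Σ(formed) = 6503 − 8440 = −1937 kJ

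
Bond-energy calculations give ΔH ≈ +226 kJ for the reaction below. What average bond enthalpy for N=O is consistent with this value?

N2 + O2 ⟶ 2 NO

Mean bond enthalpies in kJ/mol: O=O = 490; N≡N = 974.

D(N=O) ≈ 619 kJ/mol

Let D be the N=O bond energy.
Σ(broken) = 1×974 + 1×490 = 1464
Σ(formed) = 2×D = 2D
ΔH = Σ(broken) − Σ(formed) = (1464) − (2D) = +1464 − 2D
Setting this equal to +226 kJ gives 2D = 1238, so D = 619 kJ/mol.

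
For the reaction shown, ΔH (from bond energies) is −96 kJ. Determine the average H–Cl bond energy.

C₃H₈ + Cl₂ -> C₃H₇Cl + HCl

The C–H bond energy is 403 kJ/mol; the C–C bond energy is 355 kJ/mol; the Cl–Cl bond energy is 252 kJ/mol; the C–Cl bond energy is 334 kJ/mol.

D(H–Cl) ≈ 417 kJ/mol

Let D be the H–Cl bond energy.
Σ(broken) = 2×355 + 8×403 + 1×252 = 4186
Σ(formed) = 2×355 + 1×334 + 7×403 + 1×D = 3865 + D
ΔH = Σ(broken) − Σ(formed) = (4186) − (3865 + D) = +321 − D
Setting this equal to −96 kJ gives D = 417 kJ/mol.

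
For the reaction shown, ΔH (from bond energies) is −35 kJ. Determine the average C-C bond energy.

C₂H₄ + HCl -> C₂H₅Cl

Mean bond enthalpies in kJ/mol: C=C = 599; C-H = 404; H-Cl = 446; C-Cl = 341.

Let D be the C-C bond energy.
Σ(broken) = 4×404 + 1×599 + 1×446 = 2661
Σ(formed) = 1×D + 1×341 + 5×404 = 2361 + D
ΔH = Σ(broken) − Σ(formed) = (2661) − (2361 + D) = +300 − D
Setting this equal to −35 kJ gives D = 335 kJ/mol.

D(C-C) ≈ 335 kJ/mol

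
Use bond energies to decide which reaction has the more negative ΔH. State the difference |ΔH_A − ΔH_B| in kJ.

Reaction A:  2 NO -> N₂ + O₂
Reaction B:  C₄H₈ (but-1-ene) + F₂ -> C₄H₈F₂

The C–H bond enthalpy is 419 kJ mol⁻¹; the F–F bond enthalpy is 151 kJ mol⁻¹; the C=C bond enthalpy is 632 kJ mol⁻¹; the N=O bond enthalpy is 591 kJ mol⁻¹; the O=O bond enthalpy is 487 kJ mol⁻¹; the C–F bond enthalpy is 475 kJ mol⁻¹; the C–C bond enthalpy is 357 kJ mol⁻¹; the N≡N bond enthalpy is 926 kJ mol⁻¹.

Reaction B, by 293 kJ

Reaction A:
  Bonds broken (reactants):
    N=O: 2 × 591 = 1182
    Σ(broken) = 1182 kJ
  Bonds formed (products):
    N≡N: 1 × 926 = 926
    O=O: 1 × 487 = 487
    Σ(formed) = 1413 kJ
  ΔH_A = 1182 − 1413 = −231 kJ
Reaction B:
  Bonds broken (reactants):
    C–C: 2 × 357 = 714
    C–H: 8 × 419 = 3352
    C=C: 1 × 632 = 632
    F–F: 1 × 151 = 151
    Σ(broken) = 4849 kJ
  Bonds formed (products):
    C–C: 3 × 357 = 1071
    C–F: 2 × 475 = 950
    C–H: 8 × 419 = 3352
    Σ(formed) = 5373 kJ
  ΔH_B = 4849 − 5373 = −524 kJ
ΔH_A − ΔH_B = +293 kJ, so reaction B has the more negative ΔH; |ΔH_A − ΔH_B| = 293 kJ.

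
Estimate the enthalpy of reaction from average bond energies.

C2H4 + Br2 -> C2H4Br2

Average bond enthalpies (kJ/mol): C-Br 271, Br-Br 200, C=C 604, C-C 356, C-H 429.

ΔH ≈ −94 kJ

Bonds broken (reactants):
  Br-Br: 1 × 200 = 200
  C-H: 4 × 429 = 1716
  C=C: 1 × 604 = 604
  Σ(broken) = 2520 kJ
Bonds formed (products):
  C-Br: 2 × 271 = 542
  C-C: 1 × 356 = 356
  C-H: 4 × 429 = 1716
  Σ(formed) = 2614 kJ
ΔH = Σ(broken) − Σ(formed) = 2520 − 2614 = −94 kJ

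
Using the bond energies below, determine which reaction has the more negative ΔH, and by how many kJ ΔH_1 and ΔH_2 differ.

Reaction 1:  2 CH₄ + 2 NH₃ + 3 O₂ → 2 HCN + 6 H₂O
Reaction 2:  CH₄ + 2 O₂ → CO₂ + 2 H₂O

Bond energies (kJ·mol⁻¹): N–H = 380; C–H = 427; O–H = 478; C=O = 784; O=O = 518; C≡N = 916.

Reaction 1:
  Bonds broken (reactants):
    C–H: 8 × 427 = 3416
    N–H: 6 × 380 = 2280
    O=O: 3 × 518 = 1554
    Σ(broken) = 7250 kJ
  Bonds formed (products):
    C≡N: 2 × 916 = 1832
    C–H: 2 × 427 = 854
    O–H: 12 × 478 = 5736
    Σ(formed) = 8422 kJ
  ΔH_1 = 7250 − 8422 = −1172 kJ
Reaction 2:
  Bonds broken (reactants):
    C–H: 4 × 427 = 1708
    O=O: 2 × 518 = 1036
    Σ(broken) = 2744 kJ
  Bonds formed (products):
    C=O: 2 × 784 = 1568
    O–H: 4 × 478 = 1912
    Σ(formed) = 3480 kJ
  ΔH_2 = 2744 − 3480 = −736 kJ
ΔH_1 − ΔH_2 = −436 kJ, so reaction 1 has the more negative ΔH; |ΔH_1 − ΔH_2| = 436 kJ.

Reaction 1, by 436 kJ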